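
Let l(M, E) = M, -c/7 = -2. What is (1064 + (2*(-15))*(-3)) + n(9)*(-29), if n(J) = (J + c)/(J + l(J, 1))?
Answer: 20105/18 ≈ 1116.9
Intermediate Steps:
c = 14 (c = -7*(-2) = 14)
n(J) = (14 + J)/(2*J) (n(J) = (J + 14)/(J + J) = (14 + J)/((2*J)) = (14 + J)*(1/(2*J)) = (14 + J)/(2*J))
(1064 + (2*(-15))*(-3)) + n(9)*(-29) = (1064 + (2*(-15))*(-3)) + ((1/2)*(14 + 9)/9)*(-29) = (1064 - 30*(-3)) + ((1/2)*(1/9)*23)*(-29) = (1064 + 90) + (23/18)*(-29) = 1154 - 667/18 = 20105/18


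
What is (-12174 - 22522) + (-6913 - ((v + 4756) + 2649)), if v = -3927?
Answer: -45087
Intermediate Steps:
(-12174 - 22522) + (-6913 - ((v + 4756) + 2649)) = (-12174 - 22522) + (-6913 - ((-3927 + 4756) + 2649)) = -34696 + (-6913 - (829 + 2649)) = -34696 + (-6913 - 1*3478) = -34696 + (-6913 - 3478) = -34696 - 10391 = -45087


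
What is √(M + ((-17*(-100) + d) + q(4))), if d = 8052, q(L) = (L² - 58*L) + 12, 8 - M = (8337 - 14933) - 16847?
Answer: √32999 ≈ 181.66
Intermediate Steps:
M = 23451 (M = 8 - ((8337 - 14933) - 16847) = 8 - (-6596 - 16847) = 8 - 1*(-23443) = 8 + 23443 = 23451)
q(L) = 12 + L² - 58*L
√(M + ((-17*(-100) + d) + q(4))) = √(23451 + ((-17*(-100) + 8052) + (12 + 4² - 58*4))) = √(23451 + ((1700 + 8052) + (12 + 16 - 232))) = √(23451 + (9752 - 204)) = √(23451 + 9548) = √32999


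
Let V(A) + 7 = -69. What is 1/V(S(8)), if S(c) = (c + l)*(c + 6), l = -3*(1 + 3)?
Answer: -1/76 ≈ -0.013158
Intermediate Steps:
l = -12 (l = -3*4 = -12)
S(c) = (-12 + c)*(6 + c) (S(c) = (c - 12)*(c + 6) = (-12 + c)*(6 + c))
V(A) = -76 (V(A) = -7 - 69 = -76)
1/V(S(8)) = 1/(-76) = -1/76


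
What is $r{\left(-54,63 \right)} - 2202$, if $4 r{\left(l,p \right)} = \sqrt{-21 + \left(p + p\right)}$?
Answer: $-2202 + \frac{\sqrt{105}}{4} \approx -2199.4$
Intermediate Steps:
$r{\left(l,p \right)} = \frac{\sqrt{-21 + 2 p}}{4}$ ($r{\left(l,p \right)} = \frac{\sqrt{-21 + \left(p + p\right)}}{4} = \frac{\sqrt{-21 + 2 p}}{4}$)
$r{\left(-54,63 \right)} - 2202 = \frac{\sqrt{-21 + 2 \cdot 63}}{4} - 2202 = \frac{\sqrt{-21 + 126}}{4} - 2202 = \frac{\sqrt{105}}{4} - 2202 = -2202 + \frac{\sqrt{105}}{4}$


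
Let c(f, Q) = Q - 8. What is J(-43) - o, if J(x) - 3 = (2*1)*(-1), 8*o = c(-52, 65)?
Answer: -49/8 ≈ -6.1250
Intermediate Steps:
c(f, Q) = -8 + Q
o = 57/8 (o = (-8 + 65)/8 = (⅛)*57 = 57/8 ≈ 7.1250)
J(x) = 1 (J(x) = 3 + (2*1)*(-1) = 3 + 2*(-1) = 3 - 2 = 1)
J(-43) - o = 1 - 1*57/8 = 1 - 57/8 = -49/8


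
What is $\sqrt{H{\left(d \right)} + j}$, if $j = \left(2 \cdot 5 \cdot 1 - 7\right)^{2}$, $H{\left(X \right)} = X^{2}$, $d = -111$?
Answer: $3 \sqrt{1370} \approx 111.04$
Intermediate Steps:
$j = 9$ ($j = \left(10 \cdot 1 - 7\right)^{2} = \left(10 - 7\right)^{2} = 3^{2} = 9$)
$\sqrt{H{\left(d \right)} + j} = \sqrt{\left(-111\right)^{2} + 9} = \sqrt{12321 + 9} = \sqrt{12330} = 3 \sqrt{1370}$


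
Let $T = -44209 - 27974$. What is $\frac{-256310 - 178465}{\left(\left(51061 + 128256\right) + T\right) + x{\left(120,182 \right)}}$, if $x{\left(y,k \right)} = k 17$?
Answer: $- \frac{25575}{6484} \approx -3.9443$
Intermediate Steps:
$x{\left(y,k \right)} = 17 k$
$T = -72183$ ($T = -44209 - 27974 = -72183$)
$\frac{-256310 - 178465}{\left(\left(51061 + 128256\right) + T\right) + x{\left(120,182 \right)}} = \frac{-256310 - 178465}{\left(\left(51061 + 128256\right) - 72183\right) + 17 \cdot 182} = - \frac{434775}{\left(179317 - 72183\right) + 3094} = - \frac{434775}{107134 + 3094} = - \frac{434775}{110228} = \left(-434775\right) \frac{1}{110228} = - \frac{25575}{6484}$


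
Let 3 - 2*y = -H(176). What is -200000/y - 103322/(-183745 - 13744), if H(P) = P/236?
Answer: -274159856814/2567357 ≈ -1.0679e+5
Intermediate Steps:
H(P) = P/236 (H(P) = P*(1/236) = P/236)
y = 221/118 (y = 3/2 - (-1)*(1/236)*176/2 = 3/2 - (-1)*44/(2*59) = 3/2 - ½*(-44/59) = 3/2 + 22/59 = 221/118 ≈ 1.8729)
-200000/y - 103322/(-183745 - 13744) = -200000/221/118 - 103322/(-183745 - 13744) = -200000*118/221 - 103322/(-197489) = -23600000/221 - 103322*(-1/197489) = -23600000/221 + 103322/197489 = -274159856814/2567357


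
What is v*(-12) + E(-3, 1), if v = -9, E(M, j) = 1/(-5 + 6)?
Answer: 109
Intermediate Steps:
E(M, j) = 1 (E(M, j) = 1/1 = 1)
v*(-12) + E(-3, 1) = -9*(-12) + 1 = 108 + 1 = 109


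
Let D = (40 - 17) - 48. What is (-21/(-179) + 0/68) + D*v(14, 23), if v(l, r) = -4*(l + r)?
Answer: 662321/179 ≈ 3700.1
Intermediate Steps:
D = -25 (D = 23 - 48 = -25)
v(l, r) = -4*l - 4*r
(-21/(-179) + 0/68) + D*v(14, 23) = (-21/(-179) + 0/68) - 25*(-4*14 - 4*23) = (-21*(-1/179) + 0*(1/68)) - 25*(-56 - 92) = (21/179 + 0) - 25*(-148) = 21/179 + 3700 = 662321/179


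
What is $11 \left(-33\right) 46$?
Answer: $-16698$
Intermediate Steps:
$11 \left(-33\right) 46 = \left(-363\right) 46 = -16698$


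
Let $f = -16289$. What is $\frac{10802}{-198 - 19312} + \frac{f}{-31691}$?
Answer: $- \frac{12263896}{309145705} \approx -0.03967$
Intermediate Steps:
$\frac{10802}{-198 - 19312} + \frac{f}{-31691} = \frac{10802}{-198 - 19312} - \frac{16289}{-31691} = \frac{10802}{-19510} - - \frac{16289}{31691} = 10802 \left(- \frac{1}{19510}\right) + \frac{16289}{31691} = - \frac{5401}{9755} + \frac{16289}{31691} = - \frac{12263896}{309145705}$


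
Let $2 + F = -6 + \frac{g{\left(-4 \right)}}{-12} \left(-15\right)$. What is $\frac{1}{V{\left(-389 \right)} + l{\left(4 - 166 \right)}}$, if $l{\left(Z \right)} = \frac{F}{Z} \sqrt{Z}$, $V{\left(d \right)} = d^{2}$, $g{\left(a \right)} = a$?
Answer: $\frac{24514002}{3709483296811} - \frac{117 i \sqrt{2}}{3709483296811} \approx 6.6085 \cdot 10^{-6} - 4.4605 \cdot 10^{-11} i$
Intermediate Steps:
$F = -13$ ($F = -2 - \left(6 - - \frac{4}{-12} \left(-15\right)\right) = -2 - \left(6 - \left(-4\right) \left(- \frac{1}{12}\right) \left(-15\right)\right) = -2 + \left(-6 + \frac{1}{3} \left(-15\right)\right) = -2 - 11 = -13$)
$l{\left(Z \right)} = - \frac{13}{\sqrt{Z}}$ ($l{\left(Z \right)} = - \frac{13}{Z} \sqrt{Z} = - \frac{13}{\sqrt{Z}}$)
$\frac{1}{V{\left(-389 \right)} + l{\left(4 - 166 \right)}} = \frac{1}{\left(-389\right)^{2} - \frac{13}{\sqrt{4 - 166}}} = \frac{1}{151321 - \frac{13}{9 i \sqrt{2}}} = \frac{1}{151321 - 13 \left(- \frac{i \sqrt{2}}{18}\right)} = \frac{1}{151321 + \frac{13 i \sqrt{2}}{18}}$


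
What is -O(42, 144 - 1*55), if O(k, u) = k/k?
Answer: -1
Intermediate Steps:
O(k, u) = 1
-O(42, 144 - 1*55) = -1*1 = -1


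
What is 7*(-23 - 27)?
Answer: -350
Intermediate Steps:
7*(-23 - 27) = 7*(-50) = -350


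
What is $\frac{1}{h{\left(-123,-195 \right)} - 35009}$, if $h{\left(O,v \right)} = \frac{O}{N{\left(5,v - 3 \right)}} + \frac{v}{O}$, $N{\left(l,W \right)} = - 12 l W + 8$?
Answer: $- \frac{487408}{17062898995} \approx -2.8565 \cdot 10^{-5}$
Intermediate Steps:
$N{\left(l,W \right)} = 8 - 12 W l$ ($N{\left(l,W \right)} = - 12 W l + 8 = 8 - 12 W l$)
$h{\left(O,v \right)} = \frac{O}{188 - 60 v} + \frac{v}{O}$ ($h{\left(O,v \right)} = \frac{O}{8 - 12 \left(v - 3\right) 5} + \frac{v}{O} = \frac{O}{8 - 12 \left(-3 + v\right) 5} + \frac{v}{O} = \frac{O}{8 - \left(-180 + 60 v\right)} + \frac{v}{O} = \frac{O}{188 - 60 v} + \frac{v}{O}$)
$\frac{1}{h{\left(-123,-195 \right)} - 35009} = \frac{1}{\frac{- \frac{\left(-123\right)^{2}}{4} - 195 \left(-47 + 15 \left(-195\right)\right)}{\left(-123\right) \left(-47 + 15 \left(-195\right)\right)} - 35009} = \frac{1}{- \frac{\left(- \frac{1}{4}\right) 15129 - 195 \left(-47 - 2925\right)}{123 \left(-47 - 2925\right)} - 35009} = \frac{1}{- \frac{- \frac{15129}{4} - -579540}{123 \left(-2972\right)} - 35009} = \frac{1}{\left(- \frac{1}{123}\right) \left(- \frac{1}{2972}\right) \left(- \frac{15129}{4} + 579540\right) - 35009} = \frac{1}{\left(- \frac{1}{123}\right) \left(- \frac{1}{2972}\right) \frac{2303031}{4} - 35009} = \frac{1}{\frac{767677}{487408} - 35009} = \frac{1}{- \frac{17062898995}{487408}} = - \frac{487408}{17062898995}$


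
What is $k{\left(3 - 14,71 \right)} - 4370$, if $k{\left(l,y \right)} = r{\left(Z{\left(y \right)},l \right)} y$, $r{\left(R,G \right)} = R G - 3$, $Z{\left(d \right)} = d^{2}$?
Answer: $-3941604$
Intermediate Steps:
$r{\left(R,G \right)} = -3 + G R$ ($r{\left(R,G \right)} = G R - 3 = -3 + G R$)
$k{\left(l,y \right)} = y \left(-3 + l y^{2}\right)$ ($k{\left(l,y \right)} = \left(-3 + l y^{2}\right) y = y \left(-3 + l y^{2}\right)$)
$k{\left(3 - 14,71 \right)} - 4370 = 71 \left(-3 + \left(3 - 14\right) 71^{2}\right) - 4370 = 71 \left(-3 - 55451\right) - 4370 = 71 \left(-55454\right) - 4370 = -3937234 - 4370 = -3941604$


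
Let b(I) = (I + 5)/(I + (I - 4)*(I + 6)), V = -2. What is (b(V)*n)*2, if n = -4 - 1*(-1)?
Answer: 9/13 ≈ 0.69231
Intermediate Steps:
n = -3 (n = -4 + 1 = -3)
b(I) = (5 + I)/(I + (-4 + I)*(6 + I))
(b(V)*n)*2 = (((5 - 2)/(-24 + (-2)**2 + 3*(-2)))*(-3))*2 = ((3/(-24 + 4 - 6))*(-3))*2 = ((3/(-26))*(-3))*2 = (-1/26*3*(-3))*2 = -3/26*(-3)*2 = (9/26)*2 = 9/13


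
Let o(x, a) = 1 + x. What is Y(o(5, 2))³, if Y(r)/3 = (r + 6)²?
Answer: 80621568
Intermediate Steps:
Y(r) = 3*(6 + r)² (Y(r) = 3*(r + 6)² = 3*(6 + r)²)
Y(o(5, 2))³ = (3*(6 + (1 + 5))²)³ = (3*(6 + 6)²)³ = (3*12²)³ = (3*144)³ = 432³ = 80621568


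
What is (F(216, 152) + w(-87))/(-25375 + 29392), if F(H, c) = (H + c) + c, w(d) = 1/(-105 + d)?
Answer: 99839/771264 ≈ 0.12945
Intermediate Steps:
F(H, c) = H + 2*c
(F(216, 152) + w(-87))/(-25375 + 29392) = ((216 + 2*152) + 1/(-105 - 87))/(-25375 + 29392) = ((216 + 304) + 1/(-192))/4017 = (520 - 1/192)*(1/4017) = (99839/192)*(1/4017) = 99839/771264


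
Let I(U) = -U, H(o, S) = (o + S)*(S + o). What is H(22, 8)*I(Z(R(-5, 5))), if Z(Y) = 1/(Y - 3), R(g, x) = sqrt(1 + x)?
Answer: 900 + 300*sqrt(6) ≈ 1634.8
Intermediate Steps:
H(o, S) = (S + o)**2 (H(o, S) = (S + o)*(S + o) = (S + o)**2)
Z(Y) = 1/(-3 + Y)
H(22, 8)*I(Z(R(-5, 5))) = (8 + 22)**2*(-1/(-3 + sqrt(1 + 5))) = 30**2*(-1/(-3 + sqrt(6))) = 900*(-1/(-3 + sqrt(6))) = -900/(-3 + sqrt(6))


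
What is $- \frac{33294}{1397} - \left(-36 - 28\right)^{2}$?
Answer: $- \frac{5755406}{1397} \approx -4119.8$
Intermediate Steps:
$- \frac{33294}{1397} - \left(-36 - 28\right)^{2} = \left(-33294\right) \frac{1}{1397} - \left(-64\right)^{2} = - \frac{33294}{1397} - 4096 = - \frac{5755406}{1397}$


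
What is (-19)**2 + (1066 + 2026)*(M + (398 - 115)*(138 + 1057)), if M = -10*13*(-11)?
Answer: 1050089941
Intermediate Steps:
M = 1430 (M = -130*(-11) = 1430)
(-19)**2 + (1066 + 2026)*(M + (398 - 115)*(138 + 1057)) = (-19)**2 + (1066 + 2026)*(1430 + (398 - 115)*(138 + 1057)) = 361 + 3092*(1430 + 283*1195) = 361 + 3092*(1430 + 338185) = 361 + 3092*339615 = 361 + 1050089580 = 1050089941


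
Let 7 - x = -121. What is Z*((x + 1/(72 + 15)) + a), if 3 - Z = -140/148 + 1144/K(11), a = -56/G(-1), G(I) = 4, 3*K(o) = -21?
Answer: 20475650/1073 ≈ 19083.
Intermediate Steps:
x = 128 (x = 7 - 1*(-121) = 7 + 121 = 128)
K(o) = -7 (K(o) = (1/3)*(-21) = -7)
a = -14 (a = -56/4 = -56*1/4 = -14)
Z = 43350/259 (Z = 3 - (-140/148 + 1144/(-7)) = 3 - (-140*1/148 + 1144*(-1/7)) = 3 - (-35/37 - 1144/7) = 3 - 1*(-42573/259) = 3 + 42573/259 = 43350/259 ≈ 167.37)
Z*((x + 1/(72 + 15)) + a) = 43350*((128 + 1/(72 + 15)) - 14)/259 = 43350*((128 + 1/87) - 14)/259 = 43350*(11137/87 - 14)/259 = (43350/259)*(9919/87) = 20475650/1073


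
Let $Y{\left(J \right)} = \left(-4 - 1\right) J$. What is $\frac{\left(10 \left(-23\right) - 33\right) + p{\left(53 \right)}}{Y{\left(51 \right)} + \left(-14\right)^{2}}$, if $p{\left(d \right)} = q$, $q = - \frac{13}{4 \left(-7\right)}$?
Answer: $\frac{7351}{1652} \approx 4.4498$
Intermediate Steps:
$q = \frac{13}{28}$ ($q = - \frac{13}{-28} = \left(-13\right) \left(- \frac{1}{28}\right) = \frac{13}{28} \approx 0.46429$)
$Y{\left(J \right)} = - 5 J$
$p{\left(d \right)} = \frac{13}{28}$
$\frac{\left(10 \left(-23\right) - 33\right) + p{\left(53 \right)}}{Y{\left(51 \right)} + \left(-14\right)^{2}} = \frac{\left(10 \left(-23\right) - 33\right) + \frac{13}{28}}{\left(-5\right) 51 + \left(-14\right)^{2}} = \frac{\left(-230 - 33\right) + \frac{13}{28}}{-255 + 196} = \frac{-263 + \frac{13}{28}}{-59} = \left(- \frac{7351}{28}\right) \left(- \frac{1}{59}\right) = \frac{7351}{1652}$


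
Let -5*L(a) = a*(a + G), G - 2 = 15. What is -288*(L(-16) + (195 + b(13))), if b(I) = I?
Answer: -304128/5 ≈ -60826.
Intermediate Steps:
G = 17 (G = 2 + 15 = 17)
L(a) = -a*(17 + a)/5 (L(a) = -a*(a + 17)/5 = -a*(17 + a)/5)
-288*(L(-16) + (195 + b(13))) = -288*(-⅕*(-16)*(17 - 16) + (195 + 13)) = -288*(-⅕*(-16)*1 + 208) = -288*(16/5 + 208) = -288*1056/5 = -304128/5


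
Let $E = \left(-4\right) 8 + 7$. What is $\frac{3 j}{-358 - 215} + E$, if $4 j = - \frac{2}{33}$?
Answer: $- \frac{315149}{12606} \approx -25.0$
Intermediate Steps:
$j = - \frac{1}{66}$ ($j = \frac{\left(-2\right) \frac{1}{33}}{4} = \frac{1}{4} \left(- \frac{2}{33}\right) = - \frac{1}{66} \approx -0.015152$)
$E = -25$ ($E = -32 + 7 = -25$)
$\frac{3 j}{-358 - 215} + E = \frac{3 \left(- \frac{1}{66}\right)}{-358 - 215} - 25 = - \frac{1}{22 \left(-573\right)} - 25 = \left(- \frac{1}{22}\right) \left(- \frac{1}{573}\right) - 25 = \frac{1}{12606} - 25 = - \frac{315149}{12606}$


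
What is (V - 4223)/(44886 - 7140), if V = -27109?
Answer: -5222/6291 ≈ -0.83007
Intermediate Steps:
(V - 4223)/(44886 - 7140) = (-27109 - 4223)/(44886 - 7140) = -31332/37746 = -31332*1/37746 = -5222/6291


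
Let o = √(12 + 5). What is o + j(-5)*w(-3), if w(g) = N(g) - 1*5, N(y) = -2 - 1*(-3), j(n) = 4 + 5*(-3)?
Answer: 44 + √17 ≈ 48.123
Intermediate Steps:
j(n) = -11 (j(n) = 4 - 15 = -11)
N(y) = 1 (N(y) = -2 + 3 = 1)
o = √17 ≈ 4.1231
w(g) = -4 (w(g) = 1 - 1*5 = 1 - 5 = -4)
o + j(-5)*w(-3) = √17 - 11*(-4) = √17 + 44 = 44 + √17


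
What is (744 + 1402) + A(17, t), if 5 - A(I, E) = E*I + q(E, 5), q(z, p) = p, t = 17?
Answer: 1857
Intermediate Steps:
A(I, E) = -E*I (A(I, E) = 5 - (E*I + 5) = 5 - (5 + E*I) = 5 + (-5 - E*I) = -E*I)
(744 + 1402) + A(17, t) = (744 + 1402) - 1*17*17 = 2146 - 289 = 1857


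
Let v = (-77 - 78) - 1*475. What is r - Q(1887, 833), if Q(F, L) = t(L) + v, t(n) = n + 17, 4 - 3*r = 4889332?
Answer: -1629996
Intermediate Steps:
r = -1629776 (r = 4/3 - 1/3*4889332 = 4/3 - 4889332/3 = -1629776)
t(n) = 17 + n
v = -630 (v = -155 - 475 = -630)
Q(F, L) = -613 + L (Q(F, L) = (17 + L) - 630 = -613 + L)
r - Q(1887, 833) = -1629776 - (-613 + 833) = -1629776 - 1*220 = -1629776 - 220 = -1629996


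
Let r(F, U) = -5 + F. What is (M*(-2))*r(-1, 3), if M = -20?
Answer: -240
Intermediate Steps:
(M*(-2))*r(-1, 3) = (-20*(-2))*(-5 - 1) = 40*(-6) = -240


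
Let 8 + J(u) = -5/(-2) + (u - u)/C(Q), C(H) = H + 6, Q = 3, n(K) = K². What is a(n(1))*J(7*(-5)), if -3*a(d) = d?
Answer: 11/6 ≈ 1.8333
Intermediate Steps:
C(H) = 6 + H
a(d) = -d/3
J(u) = -11/2 (J(u) = -8 + (-5/(-2) + (u - u)/(6 + 3)) = -8 + (-5*(-½) + 0/9) = -8 + (5/2 + 0*(⅑)) = -8 + (5/2 + 0) = -8 + 5/2 = -11/2)
a(n(1))*J(7*(-5)) = -⅓*1²*(-11/2) = -⅓*1*(-11/2) = -⅓*(-11/2) = 11/6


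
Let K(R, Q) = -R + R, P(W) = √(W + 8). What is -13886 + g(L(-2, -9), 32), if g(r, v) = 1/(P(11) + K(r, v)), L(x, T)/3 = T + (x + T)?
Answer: -13886 + √19/19 ≈ -13886.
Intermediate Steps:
P(W) = √(8 + W)
K(R, Q) = 0
L(x, T) = 3*x + 6*T (L(x, T) = 3*(T + (x + T)) = 3*(T + (T + x)) = 3*(x + 2*T) = 3*x + 6*T)
g(r, v) = √19/19 (g(r, v) = 1/(√(8 + 11) + 0) = 1/(√19 + 0) = 1/(√19) = √19/19)
-13886 + g(L(-2, -9), 32) = -13886 + √19/19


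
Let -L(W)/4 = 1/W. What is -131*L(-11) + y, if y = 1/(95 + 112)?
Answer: -108457/2277 ≈ -47.632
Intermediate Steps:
y = 1/207 ≈ 0.0048309
L(W) = -4/W
-131*L(-11) + y = -(-524)/(-11) + 1/207 = -(-524)*(-1)/11 + 1/207 = -131*4/11 + 1/207 = -524/11 + 1/207 = -108457/2277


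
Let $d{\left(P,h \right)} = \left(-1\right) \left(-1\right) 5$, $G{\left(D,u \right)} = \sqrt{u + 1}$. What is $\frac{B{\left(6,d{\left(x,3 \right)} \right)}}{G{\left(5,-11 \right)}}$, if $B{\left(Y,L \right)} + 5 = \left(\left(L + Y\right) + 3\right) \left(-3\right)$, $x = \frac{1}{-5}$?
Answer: $\frac{47 i \sqrt{10}}{10} \approx 14.863 i$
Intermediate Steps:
$G{\left(D,u \right)} = \sqrt{1 + u}$
$x = - \frac{1}{5} \approx -0.2$
$d{\left(P,h \right)} = 5$ ($d{\left(P,h \right)} = 1 \cdot 5 = 5$)
$B{\left(Y,L \right)} = -14 - 3 L - 3 Y$ ($B{\left(Y,L \right)} = -5 + \left(\left(L + Y\right) + 3\right) \left(-3\right) = -5 + \left(3 + L + Y\right) \left(-3\right) = -5 - \left(9 + 3 L + 3 Y\right) = -14 - 3 L - 3 Y$)
$\frac{B{\left(6,d{\left(x,3 \right)} \right)}}{G{\left(5,-11 \right)}} = \frac{-14 - 15 - 18}{\sqrt{1 - 11}} = \frac{-14 - 15 - 18}{\sqrt{-10}} = - \frac{47}{i \sqrt{10}} = - 47 \left(- \frac{i \sqrt{10}}{10}\right) = \frac{47 i \sqrt{10}}{10}$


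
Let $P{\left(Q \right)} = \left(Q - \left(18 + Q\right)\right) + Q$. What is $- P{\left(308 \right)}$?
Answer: $-290$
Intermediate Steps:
$P{\left(Q \right)} = -18 + Q$
$- P{\left(308 \right)} = - (-18 + 308) = \left(-1\right) 290 = -290$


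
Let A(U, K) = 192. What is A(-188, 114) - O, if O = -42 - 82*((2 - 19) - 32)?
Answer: -3784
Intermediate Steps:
O = 3976 (O = -42 - 82*(-17 - 32) = -42 - 82*(-49) = -42 + 4018 = 3976)
A(-188, 114) - O = 192 - 1*3976 = 192 - 3976 = -3784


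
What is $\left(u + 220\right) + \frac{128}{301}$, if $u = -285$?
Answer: $- \frac{19437}{301} \approx -64.575$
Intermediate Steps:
$\left(u + 220\right) + \frac{128}{301} = \left(-285 + 220\right) + \frac{128}{301} = -65 + 128 \cdot \frac{1}{301} = -65 + \frac{128}{301} = - \frac{19437}{301}$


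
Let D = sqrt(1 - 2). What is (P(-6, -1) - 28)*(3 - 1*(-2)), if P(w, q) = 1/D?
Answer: -140 - 5*I ≈ -140.0 - 5.0*I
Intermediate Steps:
D = I (D = sqrt(-1) = I ≈ 1.0*I)
P(w, q) = -I (P(w, q) = 1/I = -I)
(P(-6, -1) - 28)*(3 - 1*(-2)) = (-I - 28)*(3 - 1*(-2)) = (-28 - I)*(3 + 2) = (-28 - I)*5 = -140 - 5*I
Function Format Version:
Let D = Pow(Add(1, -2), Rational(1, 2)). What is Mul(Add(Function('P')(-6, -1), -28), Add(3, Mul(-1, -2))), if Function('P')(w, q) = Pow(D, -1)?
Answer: Add(-140, Mul(-5, I)) ≈ Add(-140.00, Mul(-5.0000, I))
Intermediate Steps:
D = I (D = Pow(-1, Rational(1, 2)) = I ≈ Mul(1.0000, I))
Function('P')(w, q) = Mul(-1, I) (Function('P')(w, q) = Pow(I, -1) = Mul(-1, I))
Mul(Add(Function('P')(-6, -1), -28), Add(3, Mul(-1, -2))) = Mul(Add(Mul(-1, I), -28), Add(3, Mul(-1, -2))) = Mul(Add(-28, Mul(-1, I)), Add(3, 2)) = Mul(Add(-28, Mul(-1, I)), 5) = Add(-140, Mul(-5, I))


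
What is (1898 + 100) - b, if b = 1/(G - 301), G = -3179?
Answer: 6953041/3480 ≈ 1998.0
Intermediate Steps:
b = -1/3480 (b = 1/(-3179 - 301) = 1/(-3480) = -1/3480 ≈ -0.00028736)
(1898 + 100) - b = (1898 + 100) - 1*(-1/3480) = 1998 + 1/3480 = 6953041/3480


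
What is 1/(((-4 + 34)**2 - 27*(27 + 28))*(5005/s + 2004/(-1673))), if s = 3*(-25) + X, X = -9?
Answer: 6692/237947385 ≈ 2.8124e-5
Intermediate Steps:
s = -84 (s = 3*(-25) - 9 = -75 - 9 = -84)
1/(((-4 + 34)**2 - 27*(27 + 28))*(5005/s + 2004/(-1673))) = 1/(((-4 + 34)**2 - 27*(27 + 28))*(5005/(-84) + 2004/(-1673))) = 1/((30**2 - 27*55)*(5005*(-1/84) + 2004*(-1/1673))) = 1/((900 - 1485)*(-715/12 - 2004/1673)) = 1/((-585)*(-1220243/20076)) = -1/585*(-20076/1220243) = 6692/237947385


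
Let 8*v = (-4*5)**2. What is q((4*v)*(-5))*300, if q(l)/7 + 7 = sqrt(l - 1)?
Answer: -14700 + 2100*I*sqrt(1001) ≈ -14700.0 + 66441.0*I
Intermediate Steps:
v = 50 (v = (-4*5)**2/8 = (1/8)*(-20)**2 = (1/8)*400 = 50)
q(l) = -49 + 7*sqrt(-1 + l) (q(l) = -49 + 7*sqrt(l - 1) = -49 + 7*sqrt(-1 + l))
q((4*v)*(-5))*300 = (-49 + 7*sqrt(-1 + (4*50)*(-5)))*300 = (-49 + 7*sqrt(-1 + 200*(-5)))*300 = (-49 + 7*sqrt(-1 - 1000))*300 = (-49 + 7*sqrt(-1001))*300 = (-49 + 7*(I*sqrt(1001)))*300 = (-49 + 7*I*sqrt(1001))*300 = -14700 + 2100*I*sqrt(1001)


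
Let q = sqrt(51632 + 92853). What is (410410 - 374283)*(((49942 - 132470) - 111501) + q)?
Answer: -7009685683 + 36127*sqrt(144485) ≈ -6.9960e+9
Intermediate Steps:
q = sqrt(144485) ≈ 380.11
(410410 - 374283)*(((49942 - 132470) - 111501) + q) = (410410 - 374283)*(((49942 - 132470) - 111501) + sqrt(144485)) = 36127*((-82528 - 111501) + sqrt(144485)) = 36127*(-194029 + sqrt(144485)) = -7009685683 + 36127*sqrt(144485)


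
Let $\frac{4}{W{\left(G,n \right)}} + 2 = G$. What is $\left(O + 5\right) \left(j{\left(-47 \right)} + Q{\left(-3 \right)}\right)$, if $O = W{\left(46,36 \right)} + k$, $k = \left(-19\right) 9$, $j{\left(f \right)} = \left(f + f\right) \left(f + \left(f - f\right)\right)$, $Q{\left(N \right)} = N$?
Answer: $- \frac{8057375}{11} \approx -7.3249 \cdot 10^{5}$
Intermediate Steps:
$W{\left(G,n \right)} = \frac{4}{-2 + G}$
$j{\left(f \right)} = 2 f^{2}$ ($j{\left(f \right)} = 2 f \left(f + 0\right) = 2 f f = 2 f^{2}$)
$k = -171$
$O = - \frac{1880}{11}$ ($O = \frac{4}{-2 + 46} - 171 = \frac{4}{44} - 171 = 4 \cdot \frac{1}{44} - 171 = \frac{1}{11} - 171 = - \frac{1880}{11} \approx -170.91$)
$\left(O + 5\right) \left(j{\left(-47 \right)} + Q{\left(-3 \right)}\right) = \left(- \frac{1880}{11} + 5\right) \left(2 \left(-47\right)^{2} - 3\right) = - \frac{1825 \left(2 \cdot 2209 - 3\right)}{11} = - \frac{1825 \left(4418 - 3\right)}{11} = \left(- \frac{1825}{11}\right) 4415 = - \frac{8057375}{11}$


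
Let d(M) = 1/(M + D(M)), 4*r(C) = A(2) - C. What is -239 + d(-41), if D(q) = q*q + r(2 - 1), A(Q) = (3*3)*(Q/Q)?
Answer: -392437/1642 ≈ -239.00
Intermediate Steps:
A(Q) = 9 (A(Q) = 9*1 = 9)
r(C) = 9/4 - C/4 (r(C) = (9 - C)/4 = 9/4 - C/4)
D(q) = 2 + q**2 (D(q) = q*q + (9/4 - (2 - 1)/4) = q**2 + (9/4 - 1/4*1) = q**2 + (9/4 - 1/4) = q**2 + 2 = 2 + q**2)
d(M) = 1/(2 + M + M**2) (d(M) = 1/(M + (2 + M**2)) = 1/(2 + M + M**2))
-239 + d(-41) = -239 + 1/(2 - 41 + (-41)**2) = -239 + 1/(2 - 41 + 1681) = -239 + 1/1642 = -392437/1642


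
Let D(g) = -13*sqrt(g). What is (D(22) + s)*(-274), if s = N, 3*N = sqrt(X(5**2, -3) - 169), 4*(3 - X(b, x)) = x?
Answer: 3562*sqrt(22) - 137*I*sqrt(661)/3 ≈ 16707.0 - 1174.1*I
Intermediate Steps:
X(b, x) = 3 - x/4
N = I*sqrt(661)/6 (N = sqrt((3 - 1/4*(-3)) - 169)/3 = sqrt((3 + 3/4) - 169)/3 = sqrt(15/4 - 169)/3 = sqrt(-661/4)/3 = (I*sqrt(661)/2)/3 = I*sqrt(661)/6 ≈ 4.285*I)
s = I*sqrt(661)/6 ≈ 4.285*I
(D(22) + s)*(-274) = (-13*sqrt(22) + I*sqrt(661)/6)*(-274) = 3562*sqrt(22) - 137*I*sqrt(661)/3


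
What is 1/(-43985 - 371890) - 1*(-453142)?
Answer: 188450429249/415875 ≈ 4.5314e+5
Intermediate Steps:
1/(-43985 - 371890) - 1*(-453142) = 1/(-415875) + 453142 = -1/415875 + 453142 = 188450429249/415875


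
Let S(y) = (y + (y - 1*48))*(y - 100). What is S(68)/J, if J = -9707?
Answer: 2816/9707 ≈ 0.29010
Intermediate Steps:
S(y) = (-100 + y)*(-48 + 2*y) (S(y) = (y + (y - 48))*(-100 + y) = (y + (-48 + y))*(-100 + y) = (-48 + 2*y)*(-100 + y) = (-100 + y)*(-48 + 2*y))
S(68)/J = (4800 - 248*68 + 2*68**2)/(-9707) = (4800 - 16864 + 2*4624)*(-1/9707) = (4800 - 16864 + 9248)*(-1/9707) = -2816*(-1/9707) = 2816/9707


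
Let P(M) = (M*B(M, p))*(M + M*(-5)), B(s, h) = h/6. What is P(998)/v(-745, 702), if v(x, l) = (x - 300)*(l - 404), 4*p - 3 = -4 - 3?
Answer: -996004/467115 ≈ -2.1322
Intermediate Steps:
p = -1 (p = ¾ + (-4 - 3)/4 = ¾ + (¼)*(-7) = ¾ - 7/4 = -1)
B(s, h) = h/6 (B(s, h) = h*(⅙) = h/6)
v(x, l) = (-404 + l)*(-300 + x) (v(x, l) = (-300 + x)*(-404 + l) = (-404 + l)*(-300 + x))
P(M) = 2*M²/3 (P(M) = (M*((⅙)*(-1)))*(M + M*(-5)) = (M*(-⅙))*(M - 5*M) = (-M/6)*(-4*M) = 2*M²/3)
P(998)/v(-745, 702) = ((⅔)*998²)/(121200 - 404*(-745) - 300*702 + 702*(-745)) = ((⅔)*996004)/(121200 + 300980 - 210600 - 522990) = (1992008/3)/(-311410) = (1992008/3)*(-1/311410) = -996004/467115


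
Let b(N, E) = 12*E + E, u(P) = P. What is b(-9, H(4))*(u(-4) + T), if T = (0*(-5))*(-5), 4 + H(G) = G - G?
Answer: 208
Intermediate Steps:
H(G) = -4 (H(G) = -4 + (G - G) = -4 + 0 = -4)
b(N, E) = 13*E
T = 0 (T = 0*(-5) = 0)
b(-9, H(4))*(u(-4) + T) = (13*(-4))*(-4 + 0) = -52*(-4) = 208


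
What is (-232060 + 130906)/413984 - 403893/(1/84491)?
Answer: -7063668954303873/206992 ≈ -3.4125e+10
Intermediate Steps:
(-232060 + 130906)/413984 - 403893/(1/84491) = -101154*1/413984 - 403893/1/84491 = -50577/206992 - 403893*84491 = -50577/206992 - 34125323463 = -7063668954303873/206992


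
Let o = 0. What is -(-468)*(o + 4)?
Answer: 1872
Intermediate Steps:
-(-468)*(o + 4) = -(-468)*(0 + 4) = -(-468)*4 = -156*(-12) = 1872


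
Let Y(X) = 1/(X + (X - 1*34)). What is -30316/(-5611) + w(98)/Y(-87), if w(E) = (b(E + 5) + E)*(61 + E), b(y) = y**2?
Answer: -1986865753028/5611 ≈ -3.5410e+8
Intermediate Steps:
Y(X) = 1/(-34 + 2*X) (Y(X) = 1/(X + (X - 34)) = 1/(X + (-34 + X)) = 1/(-34 + 2*X))
w(E) = (61 + E)*(E + (5 + E)**2) (w(E) = ((E + 5)**2 + E)*(61 + E) = ((5 + E)**2 + E)*(61 + E) = (E + (5 + E)**2)*(61 + E) = (61 + E)*(E + (5 + E)**2))
-30316/(-5611) + w(98)/Y(-87) = -30316/(-5611) + (1525 + 98**3 + 72*98**2 + 696*98)/((1/(2*(-17 - 87)))) = -30316*(-1/5611) + (1525 + 941192 + 72*9604 + 68208)/(((1/2)/(-104))) = 30316/5611 + (1525 + 941192 + 691488 + 68208)/(((1/2)*(-1/104))) = 30316/5611 + 1702413/(-1/208) = 30316/5611 + 1702413*(-208) = 30316/5611 - 354101904 = -1986865753028/5611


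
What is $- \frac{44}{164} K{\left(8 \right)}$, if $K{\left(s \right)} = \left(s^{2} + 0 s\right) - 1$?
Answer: $- \frac{693}{41} \approx -16.902$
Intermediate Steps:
$K{\left(s \right)} = -1 + s^{2}$ ($K{\left(s \right)} = \left(s^{2} + 0\right) - 1 = s^{2} - 1 = -1 + s^{2}$)
$- \frac{44}{164} K{\left(8 \right)} = - \frac{44}{164} \left(-1 + 8^{2}\right) = \left(-44\right) \frac{1}{164} \left(-1 + 64\right) = \left(- \frac{11}{41}\right) 63 = - \frac{693}{41}$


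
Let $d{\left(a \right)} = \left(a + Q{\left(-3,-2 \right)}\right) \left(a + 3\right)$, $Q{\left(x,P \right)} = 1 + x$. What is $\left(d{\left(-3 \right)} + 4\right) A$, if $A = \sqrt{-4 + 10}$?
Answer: $4 \sqrt{6} \approx 9.798$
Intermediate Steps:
$d{\left(a \right)} = \left(-2 + a\right) \left(3 + a\right)$ ($d{\left(a \right)} = \left(a + \left(1 - 3\right)\right) \left(a + 3\right) = \left(a - 2\right) \left(3 + a\right) = \left(-2 + a\right) \left(3 + a\right)$)
$A = \sqrt{6} \approx 2.4495$
$\left(d{\left(-3 \right)} + 4\right) A = \left(\left(-6 - 3 + \left(-3\right)^{2}\right) + 4\right) \sqrt{6} = \left(\left(-6 - 3 + 9\right) + 4\right) \sqrt{6} = \left(0 + 4\right) \sqrt{6} = 4 \sqrt{6}$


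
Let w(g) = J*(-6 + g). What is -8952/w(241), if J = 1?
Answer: -8952/235 ≈ -38.094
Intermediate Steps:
w(g) = -6 + g (w(g) = 1*(-6 + g) = -6 + g)
-8952/w(241) = -8952/(-6 + 241) = -8952/235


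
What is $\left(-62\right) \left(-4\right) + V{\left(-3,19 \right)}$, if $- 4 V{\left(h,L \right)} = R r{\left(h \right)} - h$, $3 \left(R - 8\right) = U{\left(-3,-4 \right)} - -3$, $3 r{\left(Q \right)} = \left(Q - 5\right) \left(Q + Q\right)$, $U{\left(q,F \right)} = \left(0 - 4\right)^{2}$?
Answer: $\frac{2279}{12} \approx 189.92$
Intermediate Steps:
$U{\left(q,F \right)} = 16$ ($U{\left(q,F \right)} = \left(-4\right)^{2} = 16$)
$r{\left(Q \right)} = \frac{2 Q \left(-5 + Q\right)}{3}$ ($r{\left(Q \right)} = \frac{\left(Q - 5\right) \left(Q + Q\right)}{3} = \frac{\left(-5 + Q\right) 2 Q}{3} = \frac{2 Q \left(-5 + Q\right)}{3}$)
$R = \frac{43}{3}$ ($R = 8 + \frac{16 - -3}{3} = 8 + \frac{16 + 3}{3} = 8 + \frac{1}{3} \cdot 19 = 8 + \frac{19}{3} = \frac{43}{3} \approx 14.333$)
$V{\left(h,L \right)} = \frac{h}{4} - \frac{43 h \left(-5 + h\right)}{18}$ ($V{\left(h,L \right)} = - \frac{\frac{43 \frac{2 h \left(-5 + h\right)}{3}}{3} - h}{4} = - \frac{\frac{86 h \left(-5 + h\right)}{9} - h}{4} = - \frac{- h + \frac{86 h \left(-5 + h\right)}{9}}{4} = \frac{h}{4} - \frac{43 h \left(-5 + h\right)}{18}$)
$\left(-62\right) \left(-4\right) + V{\left(-3,19 \right)} = \left(-62\right) \left(-4\right) + \frac{1}{36} \left(-3\right) \left(439 - -258\right) = 248 + \frac{1}{36} \left(-3\right) \left(439 + 258\right) = 248 + \frac{1}{36} \left(-3\right) 697 = 248 - \frac{697}{12} = \frac{2279}{12}$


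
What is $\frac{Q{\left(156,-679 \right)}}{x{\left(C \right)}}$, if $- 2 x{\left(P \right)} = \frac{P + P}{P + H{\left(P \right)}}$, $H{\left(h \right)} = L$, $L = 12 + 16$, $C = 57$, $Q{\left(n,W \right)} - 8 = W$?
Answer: $\frac{57035}{57} \approx 1000.6$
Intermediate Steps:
$Q{\left(n,W \right)} = 8 + W$
$L = 28$
$H{\left(h \right)} = 28$
$x{\left(P \right)} = - \frac{P}{28 + P}$ ($x{\left(P \right)} = - \frac{\left(P + P\right) \frac{1}{P + 28}}{2} = - \frac{2 P \frac{1}{28 + P}}{2} = - \frac{P}{28 + P}$)
$\frac{Q{\left(156,-679 \right)}}{x{\left(C \right)}} = \frac{8 - 679}{\left(-1\right) 57 \frac{1}{28 + 57}} = - \frac{671}{\left(-1\right) 57 \cdot \frac{1}{85}} = - \frac{671}{- \frac{57}{85}} = \left(-671\right) \left(- \frac{85}{57}\right) = \frac{57035}{57}$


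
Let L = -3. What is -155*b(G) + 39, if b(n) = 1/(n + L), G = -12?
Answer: 148/3 ≈ 49.333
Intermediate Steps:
b(n) = 1/(-3 + n) (b(n) = 1/(n - 3) = 1/(-3 + n))
-155*b(G) + 39 = -155/(-3 - 12) + 39 = -155/(-15) + 39 = -155*(-1/15) + 39 = 31/3 + 39 = 148/3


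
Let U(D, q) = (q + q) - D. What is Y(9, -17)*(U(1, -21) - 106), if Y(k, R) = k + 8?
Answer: -2533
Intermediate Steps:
U(D, q) = -D + 2*q (U(D, q) = 2*q - D = -D + 2*q)
Y(k, R) = 8 + k
Y(9, -17)*(U(1, -21) - 106) = (8 + 9)*((-1*1 + 2*(-21)) - 106) = 17*((-1 - 42) - 106) = 17*(-43 - 106) = 17*(-149) = -2533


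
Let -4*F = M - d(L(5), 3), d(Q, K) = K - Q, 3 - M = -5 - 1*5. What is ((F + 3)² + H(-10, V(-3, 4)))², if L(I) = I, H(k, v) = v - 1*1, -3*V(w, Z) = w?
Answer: 81/256 ≈ 0.31641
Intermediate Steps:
V(w, Z) = -w/3
H(k, v) = -1 + v (H(k, v) = v - 1 = -1 + v)
M = 13 (M = 3 - (-5 - 1*5) = 3 - (-5 - 5) = 3 - 1*(-10) = 3 + 10 = 13)
F = -15/4 (F = -(13 - (3 - 1*5))/4 = -(13 - (3 - 5))/4 = -(13 - 1*(-2))/4 = -(13 + 2)/4 = -¼*15 = -15/4 ≈ -3.7500)
((F + 3)² + H(-10, V(-3, 4)))² = ((-15/4 + 3)² + (-1 - ⅓*(-3)))² = ((-¾)² + (-1 + 1))² = (9/16 + 0)² = (9/16)² = 81/256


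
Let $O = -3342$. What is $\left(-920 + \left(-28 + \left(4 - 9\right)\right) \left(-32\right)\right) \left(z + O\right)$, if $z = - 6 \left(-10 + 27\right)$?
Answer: $-468384$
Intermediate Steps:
$z = -102$ ($z = \left(-6\right) 17 = -102$)
$\left(-920 + \left(-28 + \left(4 - 9\right)\right) \left(-32\right)\right) \left(z + O\right) = \left(-920 + \left(-28 + \left(4 - 9\right)\right) \left(-32\right)\right) \left(-102 - 3342\right) = \left(-920 + \left(-28 - 5\right) \left(-32\right)\right) \left(-3444\right) = \left(-920 - -1056\right) \left(-3444\right) = \left(-920 + 1056\right) \left(-3444\right) = 136 \left(-3444\right) = -468384$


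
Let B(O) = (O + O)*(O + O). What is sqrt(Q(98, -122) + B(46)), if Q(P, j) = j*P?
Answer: 6*I*sqrt(97) ≈ 59.093*I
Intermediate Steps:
Q(P, j) = P*j
B(O) = 4*O**2 (B(O) = (2*O)*(2*O) = 4*O**2)
sqrt(Q(98, -122) + B(46)) = sqrt(98*(-122) + 4*46**2) = sqrt(-11956 + 4*2116) = sqrt(-11956 + 8464) = sqrt(-3492) = 6*I*sqrt(97)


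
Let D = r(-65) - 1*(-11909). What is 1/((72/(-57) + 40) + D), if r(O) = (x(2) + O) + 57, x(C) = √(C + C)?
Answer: 19/226893 ≈ 8.3740e-5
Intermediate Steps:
x(C) = √2*√C (x(C) = √(2*C) = √2*√C)
r(O) = 59 + O (r(O) = (√2*√2 + O) + 57 = (2 + O) + 57 = 59 + O)
D = 11903 (D = (59 - 65) - 1*(-11909) = -6 + 11909 = 11903)
1/((72/(-57) + 40) + D) = 1/((72/(-57) + 40) + 11903) = 1/((72*(-1/57) + 40) + 11903) = 1/((-24/19 + 40) + 11903) = 1/(736/19 + 11903) = 1/(226893/19) = 19/226893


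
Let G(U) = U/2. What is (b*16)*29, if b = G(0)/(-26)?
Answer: 0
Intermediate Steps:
G(U) = U/2 (G(U) = U*(½) = U/2)
b = 0 (b = ((½)*0)/(-26) = 0*(-1/26) = 0)
(b*16)*29 = (0*16)*29 = 0*29 = 0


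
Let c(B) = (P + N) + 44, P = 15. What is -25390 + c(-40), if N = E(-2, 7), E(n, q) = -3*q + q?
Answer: -25345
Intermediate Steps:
E(n, q) = -2*q
N = -14 (N = -2*7 = -14)
c(B) = 45 (c(B) = (15 - 14) + 44 = 1 + 44 = 45)
-25390 + c(-40) = -25390 + 45 = -25345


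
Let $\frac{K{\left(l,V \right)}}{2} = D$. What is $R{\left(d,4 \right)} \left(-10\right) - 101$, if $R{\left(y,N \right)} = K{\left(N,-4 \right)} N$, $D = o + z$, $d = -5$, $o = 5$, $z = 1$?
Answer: $-581$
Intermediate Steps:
$D = 6$ ($D = 5 + 1 = 6$)
$K{\left(l,V \right)} = 12$ ($K{\left(l,V \right)} = 2 \cdot 6 = 12$)
$R{\left(y,N \right)} = 12 N$
$R{\left(d,4 \right)} \left(-10\right) - 101 = 12 \cdot 4 \left(-10\right) - 101 = 48 \left(-10\right) - 101 = -480 - 101 = -581$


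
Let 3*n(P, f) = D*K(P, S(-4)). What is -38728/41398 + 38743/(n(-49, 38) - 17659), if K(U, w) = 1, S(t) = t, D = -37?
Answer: -3432387167/1097336786 ≈ -3.1279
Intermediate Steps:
n(P, f) = -37/3 (n(P, f) = (-37*1)/3 = (⅓)*(-37) = -37/3)
-38728/41398 + 38743/(n(-49, 38) - 17659) = -38728/41398 + 38743/(-37/3 - 17659) = -38728*1/41398 + 38743/(-53014/3) = -19364/20699 + 38743*(-3/53014) = -19364/20699 - 116229/53014 = -3432387167/1097336786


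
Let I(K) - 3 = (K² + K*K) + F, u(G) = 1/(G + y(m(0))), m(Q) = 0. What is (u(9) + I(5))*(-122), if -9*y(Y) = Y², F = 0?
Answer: -58316/9 ≈ -6479.6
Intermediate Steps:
y(Y) = -Y²/9
u(G) = 1/G (u(G) = 1/(G - ⅑*0²) = 1/(G - ⅑*0) = 1/(G + 0) = 1/G)
I(K) = 3 + 2*K² (I(K) = 3 + ((K² + K*K) + 0) = 3 + ((K² + K²) + 0) = 3 + (2*K² + 0) = 3 + 2*K²)
(u(9) + I(5))*(-122) = (1/9 + (3 + 2*5²))*(-122) = (⅑ + (3 + 2*25))*(-122) = (⅑ + (3 + 50))*(-122) = (⅑ + 53)*(-122) = (478/9)*(-122) = -58316/9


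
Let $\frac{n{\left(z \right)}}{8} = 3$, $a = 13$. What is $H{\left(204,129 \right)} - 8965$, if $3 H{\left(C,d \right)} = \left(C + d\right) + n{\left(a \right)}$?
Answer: $-8846$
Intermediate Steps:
$n{\left(z \right)} = 24$ ($n{\left(z \right)} = 8 \cdot 3 = 24$)
$H{\left(C,d \right)} = 8 + \frac{C}{3} + \frac{d}{3}$ ($H{\left(C,d \right)} = \frac{\left(C + d\right) + 24}{3} = \frac{24 + C + d}{3} = 8 + \frac{C}{3} + \frac{d}{3}$)
$H{\left(204,129 \right)} - 8965 = \left(8 + \frac{1}{3} \cdot 204 + \frac{1}{3} \cdot 129\right) - 8965 = \left(8 + 68 + 43\right) - 8965 = 119 - 8965 = -8846$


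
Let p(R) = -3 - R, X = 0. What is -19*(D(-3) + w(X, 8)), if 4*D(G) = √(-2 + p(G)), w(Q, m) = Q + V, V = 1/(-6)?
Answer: 19/6 - 19*I*√2/4 ≈ 3.1667 - 6.7175*I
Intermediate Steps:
V = -⅙ (V = 1*(-⅙) = -⅙ ≈ -0.16667)
w(Q, m) = -⅙ + Q (w(Q, m) = Q - ⅙ = -⅙ + Q)
D(G) = √(-5 - G)/4 (D(G) = √(-2 + (-3 - G))/4 = √(-5 - G)/4)
-19*(D(-3) + w(X, 8)) = -19*(√(-5 - 1*(-3))/4 + (-⅙ + 0)) = -19*(√(-5 + 3)/4 - ⅙) = -19*(√(-2)/4 - ⅙) = -19*((I*√2)/4 - ⅙) = -19*(I*√2/4 - ⅙) = -19*(-⅙ + I*√2/4) = 19/6 - 19*I*√2/4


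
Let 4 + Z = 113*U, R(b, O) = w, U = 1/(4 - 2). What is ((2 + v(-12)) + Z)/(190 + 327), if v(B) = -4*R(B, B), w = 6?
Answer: 61/1034 ≈ 0.058994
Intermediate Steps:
U = ½ (U = 1/2 = ½ ≈ 0.50000)
R(b, O) = 6
v(B) = -24 (v(B) = -4*6 = -24)
Z = 105/2 (Z = -4 + 113*(½) = -4 + 113/2 = 105/2 ≈ 52.500)
((2 + v(-12)) + Z)/(190 + 327) = ((2 - 24) + 105/2)/(190 + 327) = (-22 + 105/2)/517 = (61/2)*(1/517) = 61/1034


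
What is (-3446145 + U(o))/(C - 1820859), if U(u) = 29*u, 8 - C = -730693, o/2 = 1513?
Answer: 3358391/1090158 ≈ 3.0806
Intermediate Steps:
o = 3026 (o = 2*1513 = 3026)
C = 730701 (C = 8 - 1*(-730693) = 8 + 730693 = 730701)
(-3446145 + U(o))/(C - 1820859) = (-3446145 + 29*3026)/(730701 - 1820859) = (-3446145 + 87754)/(-1090158) = -3358391*(-1/1090158) = 3358391/1090158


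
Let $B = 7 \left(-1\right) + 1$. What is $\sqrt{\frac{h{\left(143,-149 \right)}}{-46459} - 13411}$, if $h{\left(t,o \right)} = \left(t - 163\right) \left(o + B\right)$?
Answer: $\frac{i \sqrt{28946965173791}}{46459} \approx 115.81 i$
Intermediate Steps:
$B = -6$ ($B = -7 + 1 = -6$)
$h{\left(t,o \right)} = \left(-163 + t\right) \left(-6 + o\right)$ ($h{\left(t,o \right)} = \left(t - 163\right) \left(o - 6\right) = \left(-163 + t\right) \left(-6 + o\right)$)
$\sqrt{\frac{h{\left(143,-149 \right)}}{-46459} - 13411} = \sqrt{\frac{978 - -24287 - 858 - 21307}{-46459} - 13411} = \sqrt{\left(978 + 24287 - 858 - 21307\right) \left(- \frac{1}{46459}\right) - 13411} = \sqrt{3100 \left(- \frac{1}{46459}\right) - 13411} = \sqrt{- \frac{3100}{46459} - 13411} = \sqrt{- \frac{623064749}{46459}} = \frac{i \sqrt{28946965173791}}{46459}$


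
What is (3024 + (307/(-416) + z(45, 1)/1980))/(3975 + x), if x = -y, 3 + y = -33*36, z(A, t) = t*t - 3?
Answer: 88935701/151968960 ≈ 0.58522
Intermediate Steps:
z(A, t) = -3 + t**2 (z(A, t) = t**2 - 3 = -3 + t**2)
y = -1191 (y = -3 - 33*36 = -3 - 1188 = -1191)
x = 1191 (x = -1*(-1191) = 1191)
(3024 + (307/(-416) + z(45, 1)/1980))/(3975 + x) = (3024 + (307/(-416) + (-3 + 1**2)/1980))/(3975 + 1191) = (3024 + (307*(-1/416) + (-3 + 1)*(1/1980)))/5166 = (3024 + (-307/416 - 2*1/1980))*(1/5166) = (3024 + (-307/416 - 1/990))*(1/5166) = (3024 - 152173/205920)*(1/5166) = (622549907/205920)*(1/5166) = 88935701/151968960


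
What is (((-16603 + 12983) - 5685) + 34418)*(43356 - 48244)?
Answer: -122752344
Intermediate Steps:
(((-16603 + 12983) - 5685) + 34418)*(43356 - 48244) = ((-3620 - 5685) + 34418)*(-4888) = (-9305 + 34418)*(-4888) = 25113*(-4888) = -122752344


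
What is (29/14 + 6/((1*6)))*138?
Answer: 2967/7 ≈ 423.86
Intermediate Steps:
(29/14 + 6/((1*6)))*138 = (29*(1/14) + 6/6)*138 = (29/14 + 6*(1/6))*138 = (29/14 + 1)*138 = (43/14)*138 = 2967/7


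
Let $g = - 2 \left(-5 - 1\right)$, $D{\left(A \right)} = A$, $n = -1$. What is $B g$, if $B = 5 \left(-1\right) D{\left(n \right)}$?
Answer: $60$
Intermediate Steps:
$g = 12$ ($g = \left(-2\right) \left(-6\right) = 12$)
$B = 5$ ($B = 5 \left(-1\right) \left(-1\right) = \left(-5\right) \left(-1\right) = 5$)
$B g = 5 \cdot 12 = 60$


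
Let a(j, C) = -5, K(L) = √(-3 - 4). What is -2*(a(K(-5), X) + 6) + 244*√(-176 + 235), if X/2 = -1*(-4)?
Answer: -2 + 244*√59 ≈ 1872.2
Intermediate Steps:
K(L) = I*√7 (K(L) = √(-7) = I*√7)
X = 8 (X = 2*(-1*(-4)) = 2*4 = 8)
-2*(a(K(-5), X) + 6) + 244*√(-176 + 235) = -2*(-5 + 6) + 244*√(-176 + 235) = -2*1 + 244*√59 = -2 + 244*√59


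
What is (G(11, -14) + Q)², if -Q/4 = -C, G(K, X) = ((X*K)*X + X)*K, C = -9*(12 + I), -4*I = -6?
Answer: 532501776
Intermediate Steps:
I = 3/2 (I = -¼*(-6) = 3/2 ≈ 1.5000)
C = -243/2 (C = -9*(12 + 3/2) = -9*27/2 = -243/2 ≈ -121.50)
G(K, X) = K*(X + K*X²) (G(K, X) = ((K*X)*X + X)*K = (K*X² + X)*K = (X + K*X²)*K = K*(X + K*X²))
Q = -486 (Q = -(-4)*(-243)/2 = -4*243/2 = -486)
(G(11, -14) + Q)² = (11*(-14)*(1 + 11*(-14)) - 486)² = (11*(-14)*(1 - 154) - 486)² = (11*(-14)*(-153) - 486)² = (23562 - 486)² = 23076² = 532501776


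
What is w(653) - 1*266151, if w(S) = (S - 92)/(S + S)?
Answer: -347592645/1306 ≈ -2.6615e+5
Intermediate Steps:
w(S) = (-92 + S)/(2*S) (w(S) = (-92 + S)/((2*S)) = (-92 + S)*(1/(2*S)) = (-92 + S)/(2*S))
w(653) - 1*266151 = (½)*(-92 + 653)/653 - 1*266151 = (½)*(1/653)*561 - 266151 = 561/1306 - 266151 = -347592645/1306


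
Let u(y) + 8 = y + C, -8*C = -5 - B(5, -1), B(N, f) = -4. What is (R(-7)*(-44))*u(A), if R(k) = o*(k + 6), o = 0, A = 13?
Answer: 0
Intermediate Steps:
C = ⅛ (C = -(-5 - 1*(-4))/8 = -(-5 + 4)/8 = -⅛*(-1) = ⅛ ≈ 0.12500)
R(k) = 0 (R(k) = 0*(k + 6) = 0*(6 + k) = 0)
u(y) = -63/8 + y (u(y) = -8 + (y + ⅛) = -8 + (⅛ + y) = -63/8 + y)
(R(-7)*(-44))*u(A) = (0*(-44))*(-63/8 + 13) = 0*(41/8) = 0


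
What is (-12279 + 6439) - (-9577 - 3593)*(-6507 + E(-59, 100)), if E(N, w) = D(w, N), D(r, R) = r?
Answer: -84386030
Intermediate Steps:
E(N, w) = w
(-12279 + 6439) - (-9577 - 3593)*(-6507 + E(-59, 100)) = (-12279 + 6439) - (-9577 - 3593)*(-6507 + 100) = -5840 - (-13170)*(-6407) = -5840 - 1*84380190 = -5840 - 84380190 = -84386030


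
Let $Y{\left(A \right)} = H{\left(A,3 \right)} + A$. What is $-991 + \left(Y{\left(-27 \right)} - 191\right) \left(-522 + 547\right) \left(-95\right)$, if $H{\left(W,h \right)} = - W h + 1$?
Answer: $322009$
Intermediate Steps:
$H{\left(W,h \right)} = 1 - W h$ ($H{\left(W,h \right)} = - W h + 1 = 1 - W h$)
$Y{\left(A \right)} = 1 - 2 A$ ($Y{\left(A \right)} = \left(1 - A 3\right) + A = \left(1 - 3 A\right) + A = 1 - 2 A$)
$-991 + \left(Y{\left(-27 \right)} - 191\right) \left(-522 + 547\right) \left(-95\right) = -991 + \left(\left(1 - -54\right) - 191\right) \left(-522 + 547\right) \left(-95\right) = -991 + \left(\left(1 + 54\right) - 191\right) 25 \left(-95\right) = -991 + \left(55 - 191\right) 25 \left(-95\right) = -991 + \left(-136\right) 25 \left(-95\right) = -991 - -323000 = -991 + 323000 = 322009$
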